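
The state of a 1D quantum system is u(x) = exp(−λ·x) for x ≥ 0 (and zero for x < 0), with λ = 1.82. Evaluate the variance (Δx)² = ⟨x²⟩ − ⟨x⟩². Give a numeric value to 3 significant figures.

0.0755

Compute ⟨x⟩ and ⟨x²⟩ separately, then (Δx)² = ⟨x²⟩ − ⟨x⟩².
Every integrand reduces to terms xʲ·e^(−2λx) on [0, ∞); use ∫₀^∞ xʲ·e^(−2λx) dx = j!/(2λ)^(j+1).
Normalization: ∫|u|² dx = 0.27473.
⟨x⟩ = 0.27473 and ⟨x²⟩ = 0.15095.
(Δx)² = 0.15095 − (0.27473)² = 0.075474.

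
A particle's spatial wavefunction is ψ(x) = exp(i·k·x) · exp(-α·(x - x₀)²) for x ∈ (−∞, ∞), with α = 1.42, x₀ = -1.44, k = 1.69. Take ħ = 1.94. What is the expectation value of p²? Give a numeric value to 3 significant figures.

p² ψ = −ħ² d²ψ/dx²; ⟨p²⟩ = −ħ² ∫ ψ*·ψ'' dx / ∫|ψ|² dx.
Gaussian moments (u = x − x₀): ∫u^(2j)·e^(−2αu²) du = (2j−1)!!/(4α)^j · √(π/(2α)), odd powers integrate to 0; here √(π/(2α)) = 1.0518. Derivatives: ψ′ = (ik − 2αu)·ψ, ψ″ = ((ik − 2αu)² − 2α)·ψ; the odd-in-u pieces drop out.
State is unnormalized: ∫|ψ|² dx = 1.0518, and ∫ψ*·(−ħ² ψ'') dx = 16.926, so ⟨p²⟩ = 16.926 / 1.0518.
⟨p²⟩ = 16.094.

16.1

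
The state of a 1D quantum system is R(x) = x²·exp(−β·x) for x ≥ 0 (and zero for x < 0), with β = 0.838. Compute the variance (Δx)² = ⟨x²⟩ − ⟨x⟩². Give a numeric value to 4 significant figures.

1.780

Compute ⟨x⟩ and ⟨x²⟩ separately, then (Δx)² = ⟨x²⟩ − ⟨x⟩².
Every integrand reduces to terms xʲ·e^(−2βx) on [0, ∞); use ∫₀^∞ xʲ·e^(−2βx) dx = j!/(2β)^(j+1).
Normalization: ∫|R|² dx = 1.8149.
⟨x⟩ = 2.9833 and ⟨x²⟩ = 10.680.
(Δx)² = 10.680 − (2.9833)² = 1.7800.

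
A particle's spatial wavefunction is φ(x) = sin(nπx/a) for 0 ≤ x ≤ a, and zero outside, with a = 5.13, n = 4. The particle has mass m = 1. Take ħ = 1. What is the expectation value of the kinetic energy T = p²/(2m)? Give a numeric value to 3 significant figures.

T = −(ħ²/2m) d²/dx², so ⟨T⟩ = −(ħ²/2m) ∫ φ*·φ'' dx / ∫|φ|² dx; with m = 1.
d/dx sin(nπx/a) = (nπ/a)·cos(nπx/a) and d²/dx² sin(nπx/a) = −(nπ/a)²·sin(nπx/a); on 0 ≤ x ≤ a, ∫sin²(nπx/a) dx = a/2 and ∫sin(nπx/a)·cos(nπx/a) dx = 0.
State is unnormalized: ∫|φ|² dx = 2.5650, and ∫φ*·(−ħ²/2m · φ'') dx = 7.6956, so ⟨T⟩ = 7.6956 / 2.5650.
⟨T⟩ = 3.0002.

3.00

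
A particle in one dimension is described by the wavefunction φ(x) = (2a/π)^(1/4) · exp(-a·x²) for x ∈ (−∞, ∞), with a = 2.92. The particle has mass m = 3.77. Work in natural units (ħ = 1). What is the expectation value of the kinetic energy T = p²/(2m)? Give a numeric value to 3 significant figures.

T = −(ħ²/2m) d²/dx², so ⟨T⟩ = −(ħ²/2m) ∫ φ*·φ'' dx; with m = 3.77.
Gaussian moments: ∫x^(2j)·e^(−2ax²) dx = (2j−1)!!/(4a)^j · √(π/(2a)), odd powers integrate to 0; here √(π/(2a)) = 0.73345. Derivatives: d/dx e^(−ax²) = −2ax·e^(−ax²), d²/dx² e^(−ax²) = (4a²x² − 2a)·e^(−ax²).
⟨T⟩ = 0.38727.

0.387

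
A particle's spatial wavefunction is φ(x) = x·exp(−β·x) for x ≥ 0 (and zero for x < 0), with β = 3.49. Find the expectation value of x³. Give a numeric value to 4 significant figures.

⟨x³⟩ = ∫ x³·|φ|² dx / ∫|φ|² dx (integrals over the domain).
Every integrand reduces to terms xʲ·e^(−2βx) on [0, ∞); use ∫₀^∞ xʲ·e^(−2βx) dx = j!/(2β)^(j+1).
State is unnormalized: ∫|φ|² dx = 0.0058812, and ∫φ*·x³·φ dx = 0.0010376, so ⟨x³⟩ = 0.0010376 / 0.0058812.
⟨x³⟩ = 0.17644.

0.1764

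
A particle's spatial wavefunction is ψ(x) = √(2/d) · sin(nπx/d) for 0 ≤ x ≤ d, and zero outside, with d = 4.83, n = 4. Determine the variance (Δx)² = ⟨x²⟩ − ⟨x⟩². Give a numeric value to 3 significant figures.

Compute ⟨x⟩ and ⟨x²⟩ separately, then (Δx)² = ⟨x²⟩ − ⟨x⟩².
With sin²θ = (1 − cos2θ)/2 on 0 ≤ x ≤ d: ∫sin²(nπx/d) dx = d/2, ∫x·sin²(nπx/d) dx = d²/4, ∫x²·sin²(nπx/d) dx = d³·(1/6 − 1/(4n²π²)); higher powers xᵏ the same way, integrating xᵏ·cos(2nπx/d) by parts.
⟨x⟩ = 2.4150 and ⟨x²⟩ = 7.7024.
(Δx)² = 7.7024 − (2.4150)² = 1.8702.

1.87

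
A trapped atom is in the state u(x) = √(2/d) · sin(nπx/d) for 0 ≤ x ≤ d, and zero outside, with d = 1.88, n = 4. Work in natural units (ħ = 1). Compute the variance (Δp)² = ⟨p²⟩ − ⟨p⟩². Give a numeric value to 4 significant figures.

Compute ⟨p⟩ and ⟨p²⟩ separately; (Δp)² = ⟨p²⟩ − ⟨p⟩².
d/dx sin(nπx/d) = (nπ/d)·cos(nπx/d) and d²/dx² sin(nπx/d) = −(nπ/d)²·sin(nπx/d); on 0 ≤ x ≤ d, ∫sin²(nπx/d) dx = d/2 and ∫sin(nπx/d)·cos(nπx/d) dx = 0.
⟨p⟩ = 0.0000 and ⟨p²⟩ = 44.679.
(Δp)² = 44.679 − (0.0000)² = 44.679.

44.68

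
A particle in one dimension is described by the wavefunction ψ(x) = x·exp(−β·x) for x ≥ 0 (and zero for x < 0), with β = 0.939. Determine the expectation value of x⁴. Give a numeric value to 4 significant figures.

⟨x⁴⟩ = ∫ x⁴·|ψ|² dx / ∫|ψ|² dx (integrals over the domain).
Every integrand reduces to terms xʲ·e^(−2βx) on [0, ∞); use ∫₀^∞ xʲ·e^(−2βx) dx = j!/(2β)^(j+1).
State is unnormalized: ∫|ψ|² dx = 0.30196, and ∫ψ*·x⁴·ψ dx = 8.7390, so ⟨x⁴⟩ = 8.7390 / 0.30196.
⟨x⁴⟩ = 28.941.

28.94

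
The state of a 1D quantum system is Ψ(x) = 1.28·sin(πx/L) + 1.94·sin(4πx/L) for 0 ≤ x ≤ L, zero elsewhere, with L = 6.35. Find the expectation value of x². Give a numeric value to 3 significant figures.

12.2

⟨x²⟩ = ∫ x²·|Ψ|² dx / ∫|Ψ|² dx (integrals over the domain).
On 0 ≤ x ≤ L (j ≠ l): ∫sin²(jπx/L) dx = L/2, ∫sin(jπx/L)·sin(lπx/L) dx = 0; diagonal moments ∫x·sin²(jπx/L) dx = L²/4, ∫x²·sin²(jπx/L) dx = L³·(1/6 − 1/(4j²π²)); cross terms ∫x·sin(jπx/L)·sin(lπx/L) dx = 0 for j + l even and −4jlL²/(π²(j² − l²)²) for j + l odd, ∫x²·sin(jπx/L)·sin(lπx/L) dx = (−1)^(j+l)·4jlL³/(π²(j² − l²)²); higher powers the same way via product-to-sum and parts.
State is unnormalized: ∫|Ψ|² dx = 17.151, and ∫Ψ*·x²·Ψ dx = 209.21, so ⟨x²⟩ = 209.21 / 17.151.
⟨x²⟩ = 12.198.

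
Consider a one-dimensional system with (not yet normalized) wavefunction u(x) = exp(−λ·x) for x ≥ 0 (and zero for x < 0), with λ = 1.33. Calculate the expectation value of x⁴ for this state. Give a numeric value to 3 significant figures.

⟨x⁴⟩ = ∫ x⁴·|u|² dx / ∫|u|² dx (integrals over the domain).
Every integrand reduces to terms xʲ·e^(−2λx) on [0, ∞); use ∫₀^∞ xʲ·e^(−2λx) dx = j!/(2λ)^(j+1).
State is unnormalized: ∫|u|² dx = 0.37594, and ∫u*·x⁴·u dx = 0.18022, so ⟨x⁴⟩ = 0.18022 / 0.37594.
⟨x⁴⟩ = 0.47939.

0.479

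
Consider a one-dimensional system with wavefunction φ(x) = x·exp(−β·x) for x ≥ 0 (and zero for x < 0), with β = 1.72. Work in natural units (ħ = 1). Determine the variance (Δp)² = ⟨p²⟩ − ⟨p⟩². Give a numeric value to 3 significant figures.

2.96

Compute ⟨p⟩ and ⟨p²⟩ separately; (Δp)² = ⟨p²⟩ − ⟨p⟩².
Differentiate x·exp(−β·x) with the product rule; every integrand then reduces to terms xʲ·e^(−2βx) on [0, ∞), with ∫₀^∞ xʲ·e^(−2βx) dx = j!/(2β)^(j+1).
Normalization: ∫|φ|² dx = 0.049131.
⟨p⟩ = 0.0000 and ⟨p²⟩ = 2.9584.
(Δp)² = 2.9584 − (0.0000)² = 2.9584.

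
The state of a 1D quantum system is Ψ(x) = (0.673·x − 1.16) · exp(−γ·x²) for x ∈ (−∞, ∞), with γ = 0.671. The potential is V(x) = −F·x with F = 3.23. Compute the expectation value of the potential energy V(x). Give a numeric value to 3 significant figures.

⟨V⟩ = ∫ V(x)·|Ψ|² dx / ∫|Ψ|² dx.
Expand each integrand as polynomial × e^(−2γx²) and use ∫x^(2j)·e^(−2γx²) dx = (2j−1)!!/(4γ)^j · √(π/(2γ)), odd powers → 0; here √(π/(2γ)) = 1.5300.
State is unnormalized: ∫|Ψ|² dx = 2.3170, and ∫Ψ*·V(x)·Ψ dx = 2.8749, so ⟨V⟩ = 2.8749 / 2.3170.
⟨V⟩ = 1.2408.

1.24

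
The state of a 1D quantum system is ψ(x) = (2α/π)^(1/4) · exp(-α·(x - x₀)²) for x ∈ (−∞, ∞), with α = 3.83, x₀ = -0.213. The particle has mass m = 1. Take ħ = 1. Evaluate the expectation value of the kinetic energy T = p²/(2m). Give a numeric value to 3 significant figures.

T = −(ħ²/2m) d²/dx², so ⟨T⟩ = −(ħ²/2m) ∫ ψ*·ψ'' dx; with m = 1.
Gaussian moments (u = x − x₀): ∫u^(2j)·e^(−2αu²) du = (2j−1)!!/(4α)^j · √(π/(2α)), odd powers integrate to 0; here √(π/(2α)) = 0.64041. Derivatives: d/dx e^(−αu²) = −2αu·e^(−αu²), d²/dx² e^(−αu²) = (4α²u² − 2α)·e^(−αu²).
⟨T⟩ = 1.9150.

1.92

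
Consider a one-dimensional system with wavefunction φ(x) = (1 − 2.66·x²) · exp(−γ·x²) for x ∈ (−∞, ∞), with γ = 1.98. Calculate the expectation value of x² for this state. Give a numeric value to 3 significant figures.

⟨x²⟩ = ∫ x²·|φ|² dx / ∫|φ|² dx (integrals over the domain).
Expand each integrand as polynomial × e^(−2γx²) and use ∫x^(2j)·e^(−2γx²) dx = (2j−1)!!/(4γ)^j · √(π/(2γ)), odd powers → 0; here √(π/(2γ)) = 0.89069.
State is unnormalized: ∫|φ|² dx = 0.59381, and ∫φ*·x²·φ dx = 0.076121, so ⟨x²⟩ = 0.076121 / 0.59381.
⟨x²⟩ = 0.12819.

0.128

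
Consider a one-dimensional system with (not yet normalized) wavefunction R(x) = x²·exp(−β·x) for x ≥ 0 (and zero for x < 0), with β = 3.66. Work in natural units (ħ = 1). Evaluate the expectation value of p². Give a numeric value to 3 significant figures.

p² R = −ħ² d²R/dx²; ⟨p²⟩ = −ħ² ∫ R*·R'' dx / ∫|R|² dx.
Differentiate x²·exp(−β·x) with the product rule; every integrand then reduces to terms xʲ·e^(−2βx) on [0, ∞), with ∫₀^∞ xʲ·e^(−2βx) dx = j!/(2β)^(j+1).
State is unnormalized: ∫|R|² dx = 0.0011420, and ∫R*·(−ħ² R'') dx = 0.0050991, so ⟨p²⟩ = 0.0050991 / 0.0011420.
⟨p²⟩ = 4.4652.

4.47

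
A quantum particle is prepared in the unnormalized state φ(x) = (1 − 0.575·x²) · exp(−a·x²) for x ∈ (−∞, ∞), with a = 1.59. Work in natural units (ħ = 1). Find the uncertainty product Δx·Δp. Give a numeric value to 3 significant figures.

0.502

Δx = √(⟨x²⟩−⟨x⟩²), Δp = √(⟨p²⟩−⟨p⟩²).
Expand each integrand as polynomial × e^(−2ax²) and use ∫x^(2j)·e^(−2ax²) dx = (2j−1)!!/(4a)^j · √(π/(2a)), odd powers → 0; here √(π/(2a)) = 0.99394. Differentiate with the product rule, d/dx e^(−ax²) = −2ax·e^(−ax²).
Normalization: ∫|φ|² dx = 0.83859.
⟨x⟩ = 0.0000, ⟨x²⟩ = 0.10812 ⇒ Δx = 0.32881.
⟨p⟩ = 0.0000, ⟨p²⟩ = 2.3331 ⇒ Δp = 1.5275.
Δx·Δp = 0.50225.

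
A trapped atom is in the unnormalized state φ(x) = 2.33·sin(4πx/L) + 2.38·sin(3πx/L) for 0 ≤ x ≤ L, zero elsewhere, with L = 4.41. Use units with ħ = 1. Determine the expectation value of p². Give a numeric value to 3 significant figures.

6.31

p² φ = −ħ² d²φ/dx²; ⟨p²⟩ = −ħ² ∫ φ*·φ'' dx / ∫|φ|² dx.
d²/dx² sin(jπx/L) = −(jπ/L)²·sin(jπx/L); on 0 ≤ x ≤ L, ∫sin²(jπx/L) dx = L/2 and ∫sin(jπx/L)·sin(lπx/L) dx = 0 for j ≠ l, so only diagonal terms survive in ∫|φ|² and ∫φ·φ″; ∫φ·φ′ dx = [φ²/2] between the walls = 0.
State is unnormalized: ∫|φ|² dx = 24.461, and ∫φ*·(−ħ² φ'') dx = 154.25, so ⟨p²⟩ = 154.25 / 24.461.
⟨p²⟩ = 6.3058.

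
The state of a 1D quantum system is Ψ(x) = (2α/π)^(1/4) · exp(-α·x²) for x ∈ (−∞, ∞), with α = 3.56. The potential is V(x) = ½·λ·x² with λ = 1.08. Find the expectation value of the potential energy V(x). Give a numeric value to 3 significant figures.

⟨V⟩ = ∫ V(x)·|Ψ|² dx.
Gaussian moments: ∫x^(2j)·e^(−2αx²) dx = (2j−1)!!/(4α)^j · √(π/(2α)), odd powers integrate to 0; here √(π/(2α)) = 0.66426.
⟨V⟩ = 0.037921.

0.0379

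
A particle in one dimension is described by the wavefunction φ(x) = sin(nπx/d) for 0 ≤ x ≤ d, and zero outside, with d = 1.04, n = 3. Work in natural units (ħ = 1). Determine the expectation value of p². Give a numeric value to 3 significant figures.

82.1

p² φ = −ħ² d²φ/dx²; ⟨p²⟩ = −ħ² ∫ φ*·φ'' dx / ∫|φ|² dx.
d/dx sin(nπx/d) = (nπ/d)·cos(nπx/d) and d²/dx² sin(nπx/d) = −(nπ/d)²·sin(nπx/d); on 0 ≤ x ≤ d, ∫sin²(nπx/d) dx = d/2 and ∫sin(nπx/d)·cos(nπx/d) dx = 0.
State is unnormalized: ∫|φ|² dx = 0.52000, and ∫φ*·(−ħ² φ'') dx = 42.705, so ⟨p²⟩ = 42.705 / 0.52000.
⟨p²⟩ = 82.125.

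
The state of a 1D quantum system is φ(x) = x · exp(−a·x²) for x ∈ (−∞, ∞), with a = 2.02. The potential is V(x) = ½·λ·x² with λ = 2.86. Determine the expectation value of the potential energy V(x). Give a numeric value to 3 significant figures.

⟨V⟩ = ∫ V(x)·|φ|² dx / ∫|φ|² dx.
Expand each integrand as polynomial × e^(−2ax²) and use ∫x^(2j)·e^(−2ax²) dx = (2j−1)!!/(4a)^j · √(π/(2a)), odd powers → 0; here √(π/(2a)) = 0.88183.
State is unnormalized: ∫|φ|² dx = 0.10914, and ∫φ*·V(x)·φ dx = 0.057945, so ⟨V⟩ = 0.057945 / 0.10914.
⟨V⟩ = 0.53094.

0.531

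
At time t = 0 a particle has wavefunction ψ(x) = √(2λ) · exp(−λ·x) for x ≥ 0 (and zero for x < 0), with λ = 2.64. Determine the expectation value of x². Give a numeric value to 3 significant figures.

0.0717

⟨x²⟩ = ∫ x²·|ψ|² dx (integrals over the domain).
Every integrand reduces to terms xʲ·e^(−2λx) on [0, ∞); use ∫₀^∞ xʲ·e^(−2λx) dx = j!/(2λ)^(j+1).
⟨x²⟩ = 0.071740.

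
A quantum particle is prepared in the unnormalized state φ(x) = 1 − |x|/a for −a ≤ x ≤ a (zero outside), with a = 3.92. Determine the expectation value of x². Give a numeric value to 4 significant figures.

1.537

⟨x²⟩ = ∫ x²·|φ|² dx / ∫|φ|² dx (integrals over the domain).
φ is even, so ∫ over [−a, a] = 2∫₀ᵃ with φ = 1 − x/a there: ∫₀ᵃ (1 − x/a)² dx = a/3, ∫₀ᵃ x²(1 − x/a)² dx = a³/30, ∫₀ᵃ x⁴(1 − x/a)² dx = a⁵/105.
State is unnormalized: ∫|φ|² dx = 2.6133, and ∫φ*·x²·φ dx = 4.0158, so ⟨x²⟩ = 4.0158 / 2.6133.
⟨x²⟩ = 1.5366.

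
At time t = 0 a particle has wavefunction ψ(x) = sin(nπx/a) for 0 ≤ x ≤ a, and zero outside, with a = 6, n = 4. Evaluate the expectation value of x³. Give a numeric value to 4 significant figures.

52.97

⟨x³⟩ = ∫ x³·|ψ|² dx / ∫|ψ|² dx (integrals over the domain).
With sin²θ = (1 − cos2θ)/2 on 0 ≤ x ≤ a: ∫sin²(nπx/a) dx = a/2, ∫x·sin²(nπx/a) dx = a²/4, ∫x²·sin²(nπx/a) dx = a³·(1/6 − 1/(4n²π²)); higher powers xᵏ the same way, integrating xᵏ·cos(2nπx/a) by parts.
State is unnormalized: ∫|ψ|² dx = 3.0000, and ∫ψ*·x³·ψ dx = 158.92, so ⟨x³⟩ = 158.92 / 3.0000.
⟨x³⟩ = 52.974.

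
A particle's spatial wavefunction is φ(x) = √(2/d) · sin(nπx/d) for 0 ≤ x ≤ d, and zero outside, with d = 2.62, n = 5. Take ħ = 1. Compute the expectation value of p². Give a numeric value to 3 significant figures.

35.9

p² φ = −ħ² d²φ/dx²; ⟨p²⟩ = −ħ² ∫ φ*·φ'' dx.
d/dx sin(nπx/d) = (nπ/d)·cos(nπx/d) and d²/dx² sin(nπx/d) = −(nπ/d)²·sin(nπx/d); on 0 ≤ x ≤ d, ∫sin²(nπx/d) dx = d/2 and ∫sin(nπx/d)·cos(nπx/d) dx = 0.
⟨p²⟩ = 35.945.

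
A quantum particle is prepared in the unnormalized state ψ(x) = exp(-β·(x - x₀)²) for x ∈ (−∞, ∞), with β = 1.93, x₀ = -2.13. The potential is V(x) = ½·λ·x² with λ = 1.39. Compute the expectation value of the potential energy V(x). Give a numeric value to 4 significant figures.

3.243

⟨V⟩ = ∫ V(x)·|ψ|² dx / ∫|ψ|² dx.
Gaussian moments (u = x − x₀): ∫u^(2j)·e^(−2βu²) du = (2j−1)!!/(4β)^j · √(π/(2β)), odd powers integrate to 0; here √(π/(2β)) = 0.90216.
State is unnormalized: ∫|ψ|² dx = 0.90216, and ∫ψ*·V(x)·ψ dx = 2.9258, so ⟨V⟩ = 2.9258 / 0.90216.
⟨V⟩ = 3.2432.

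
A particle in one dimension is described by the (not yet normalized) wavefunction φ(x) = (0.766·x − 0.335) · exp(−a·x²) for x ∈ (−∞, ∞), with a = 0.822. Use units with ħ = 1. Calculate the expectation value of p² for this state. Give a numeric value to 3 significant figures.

1.83

p² φ = −ħ² d²φ/dx²; ⟨p²⟩ = −ħ² ∫ φ*·φ'' dx / ∫|φ|² dx.
Expand each integrand as polynomial × e^(−2ax²) and use ∫x^(2j)·e^(−2ax²) dx = (2j−1)!!/(4a)^j · √(π/(2a)), odd powers → 0; here √(π/(2a)) = 1.3824. Differentiate with the product rule, d/dx e^(−ax²) = −2ax·e^(−ax²).
State is unnormalized: ∫|φ|² dx = 0.40183, and ∫φ*·(−ħ² φ'') dx = 0.73586, so ⟨p²⟩ = 0.73586 / 0.40183.
⟨p²⟩ = 1.8313.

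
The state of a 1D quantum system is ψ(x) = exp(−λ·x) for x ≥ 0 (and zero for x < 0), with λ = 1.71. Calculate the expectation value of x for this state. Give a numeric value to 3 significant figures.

0.292

⟨x⟩ = ∫ x·|ψ|² dx / ∫|ψ|² dx (integrals over the domain).
Every integrand reduces to terms xʲ·e^(−2λx) on [0, ∞); use ∫₀^∞ xʲ·e^(−2λx) dx = j!/(2λ)^(j+1).
State is unnormalized: ∫|ψ|² dx = 0.29240, and ∫ψ*·x·ψ dx = 0.085496, so ⟨x⟩ = 0.085496 / 0.29240.
⟨x⟩ = 0.29240.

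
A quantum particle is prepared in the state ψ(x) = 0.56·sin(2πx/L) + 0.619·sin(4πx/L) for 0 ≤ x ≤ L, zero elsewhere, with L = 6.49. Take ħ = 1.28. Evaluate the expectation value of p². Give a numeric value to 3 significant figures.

p² ψ = −ħ² d²ψ/dx²; ⟨p²⟩ = −ħ² ∫ ψ*·ψ'' dx / ∫|ψ|² dx.
d²/dx² sin(jπx/L) = −(jπ/L)²·sin(jπx/L); on 0 ≤ x ≤ L, ∫sin²(jπx/L) dx = L/2 and ∫sin(jπx/L)·sin(lπx/L) dx = 0 for j ≠ l, so only diagonal terms survive in ∫|ψ|² and ∫ψ·ψ″; ∫ψ·ψ′ dx = [ψ²/2] between the walls = 0.
State is unnormalized: ∫|ψ|² dx = 2.2610, and ∫ψ*·(−ħ² ψ'') dx = 9.2001, so ⟨p²⟩ = 9.2001 / 2.2610.
⟨p²⟩ = 4.0691.

4.07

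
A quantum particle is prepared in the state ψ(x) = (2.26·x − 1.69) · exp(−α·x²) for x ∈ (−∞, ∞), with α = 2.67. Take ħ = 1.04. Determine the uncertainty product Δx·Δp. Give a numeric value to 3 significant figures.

0.526

Δx = √(⟨x²⟩−⟨x⟩²), Δp = √(⟨p²⟩−⟨p⟩²).
Expand each integrand as polynomial × e^(−2αx²) and use ∫x^(2j)·e^(−2αx²) dx = (2j−1)!!/(4α)^j · √(π/(2α)), odd powers → 0; here √(π/(2α)) = 0.76702. Differentiate with the product rule, d/dx e^(−αx²) = −2αx·e^(−αx²).
Normalization: ∫|ψ|² dx = 2.5575.
⟨x⟩ = -0.21451, ⟨x²⟩ = 0.12049 ⇒ Δx = 0.27291.
⟨p⟩ = 0.0000, ⟨p²⟩ = 3.7163 ⇒ Δp = 1.9278.
Δx·Δp = 0.52610.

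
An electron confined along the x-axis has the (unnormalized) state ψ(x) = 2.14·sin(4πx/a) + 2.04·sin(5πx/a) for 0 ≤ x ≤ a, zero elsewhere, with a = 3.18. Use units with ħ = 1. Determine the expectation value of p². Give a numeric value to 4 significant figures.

19.80

p² ψ = −ħ² d²ψ/dx²; ⟨p²⟩ = −ħ² ∫ ψ*·ψ'' dx / ∫|ψ|² dx.
d²/dx² sin(jπx/a) = −(jπ/a)²·sin(jπx/a); on 0 ≤ x ≤ a, ∫sin²(jπx/a) dx = a/2 and ∫sin(jπx/a)·sin(lπx/a) dx = 0 for j ≠ l, so only diagonal terms survive in ∫|ψ|² and ∫ψ·ψ″; ∫ψ·ψ′ dx = [ψ²/2] between the walls = 0.
State is unnormalized: ∫|ψ|² dx = 13.899, and ∫ψ*·(−ħ² ψ'') dx = 275.16, so ⟨p²⟩ = 275.16 / 13.899.
⟨p²⟩ = 19.798.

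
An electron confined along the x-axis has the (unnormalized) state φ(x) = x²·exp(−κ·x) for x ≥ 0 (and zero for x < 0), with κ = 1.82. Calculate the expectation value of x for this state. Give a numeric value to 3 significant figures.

⟨x⟩ = ∫ x·|φ|² dx / ∫|φ|² dx (integrals over the domain).
Every integrand reduces to terms xʲ·e^(−2κx) on [0, ∞); use ∫₀^∞ xʲ·e^(−2κx) dx = j!/(2κ)^(j+1).
State is unnormalized: ∫|φ|² dx = 0.037558, and ∫φ*·x·φ dx = 0.051591, so ⟨x⟩ = 0.051591 / 0.037558.
⟨x⟩ = 1.3736.

1.37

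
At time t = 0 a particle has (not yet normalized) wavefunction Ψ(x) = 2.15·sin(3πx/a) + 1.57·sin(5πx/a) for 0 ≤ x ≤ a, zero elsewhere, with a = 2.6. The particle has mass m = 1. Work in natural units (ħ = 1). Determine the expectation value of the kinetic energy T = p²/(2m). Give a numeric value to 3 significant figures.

T = −(ħ²/2m) d²/dx², so ⟨T⟩ = −(ħ²/2m) ∫ Ψ*·Ψ'' dx / ∫|Ψ|² dx; with m = 1.
d²/dx² sin(jπx/a) = −(jπ/a)²·sin(jπx/a); on 0 ≤ x ≤ a, ∫sin²(jπx/a) dx = a/2 and ∫sin(jπx/a)·sin(lπx/a) dx = 0 for j ≠ l, so only diagonal terms survive in ∫|Ψ|² and ∫Ψ·Ψ″; ∫Ψ·Ψ′ dx = [Ψ²/2] between the walls = 0.
State is unnormalized: ∫|Ψ|² dx = 9.2136, and ∫Ψ*·(−ħ²/2m · Ψ'') dx = 97.961, so ⟨T⟩ = 97.961 / 9.2136.
⟨T⟩ = 10.632.

10.6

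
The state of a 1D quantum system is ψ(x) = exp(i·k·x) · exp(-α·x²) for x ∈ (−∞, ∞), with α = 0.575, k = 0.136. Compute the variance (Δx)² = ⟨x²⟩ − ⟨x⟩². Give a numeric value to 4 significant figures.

Compute ⟨x⟩ and ⟨x²⟩ separately, then (Δx)² = ⟨x²⟩ − ⟨x⟩².
Gaussian moments: ∫x^(2j)·e^(−2αx²) dx = (2j−1)!!/(4α)^j · √(π/(2α)), odd powers integrate to 0; here √(π/(2α)) = 1.6528.
Normalization: ∫|ψ|² dx = 1.6528.
⟨x⟩ = 0.0000 and ⟨x²⟩ = 0.43478.
(Δx)² = 0.43478 − (0.0000)² = 0.43478.

0.4348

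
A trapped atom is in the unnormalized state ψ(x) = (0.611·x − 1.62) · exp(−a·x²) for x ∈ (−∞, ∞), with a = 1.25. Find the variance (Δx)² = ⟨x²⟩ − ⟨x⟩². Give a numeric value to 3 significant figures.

0.190

Compute ⟨x⟩ and ⟨x²⟩ separately, then (Δx)² = ⟨x²⟩ − ⟨x⟩².
Expand each integrand as polynomial × e^(−2ax²) and use ∫x^(2j)·e^(−2ax²) dx = (2j−1)!!/(4a)^j · √(π/(2a)), odd powers → 0; here √(π/(2a)) = 1.1210.
Normalization: ∫|ψ|² dx = 3.0256.
⟨x⟩ = -0.14669 and ⟨x²⟩ = 0.21107.
(Δx)² = 0.21107 − (-0.14669)² = 0.18955.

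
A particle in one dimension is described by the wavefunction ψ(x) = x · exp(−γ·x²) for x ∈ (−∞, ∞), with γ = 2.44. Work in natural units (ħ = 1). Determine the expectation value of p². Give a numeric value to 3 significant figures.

7.32

p² ψ = −ħ² d²ψ/dx²; ⟨p²⟩ = −ħ² ∫ ψ*·ψ'' dx / ∫|ψ|² dx.
Expand each integrand as polynomial × e^(−2γx²) and use ∫x^(2j)·e^(−2γx²) dx = (2j−1)!!/(4γ)^j · √(π/(2γ)), odd powers → 0; here √(π/(2γ)) = 0.80235. Differentiate with the product rule, d/dx e^(−γx²) = −2γx·e^(−γx²).
State is unnormalized: ∫|ψ|² dx = 0.082208, and ∫ψ*·(−ħ² ψ'') dx = 0.60176, so ⟨p²⟩ = 0.60176 / 0.082208.
⟨p²⟩ = 7.3200.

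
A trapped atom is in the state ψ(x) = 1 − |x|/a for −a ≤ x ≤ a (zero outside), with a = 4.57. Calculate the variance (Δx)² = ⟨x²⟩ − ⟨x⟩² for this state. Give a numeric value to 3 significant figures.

Compute ⟨x⟩ and ⟨x²⟩ separately, then (Δx)² = ⟨x²⟩ − ⟨x⟩².
ψ is even, so ∫ over [−a, a] = 2∫₀ᵃ with ψ = 1 − x/a there: ∫₀ᵃ (1 − x/a)² dx = a/3, ∫₀ᵃ x²(1 − x/a)² dx = a³/30, ∫₀ᵃ x⁴(1 − x/a)² dx = a⁵/105.
Normalization: ∫|ψ|² dx = 3.0467.
⟨x⟩ = 0.0000 and ⟨x²⟩ = 2.0885.
(Δx)² = 2.0885 − (0.0000)² = 2.0885.

2.09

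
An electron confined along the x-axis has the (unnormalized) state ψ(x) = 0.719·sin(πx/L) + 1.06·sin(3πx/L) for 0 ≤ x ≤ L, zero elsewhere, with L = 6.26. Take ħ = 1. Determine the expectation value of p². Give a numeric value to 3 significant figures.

1.63

p² ψ = −ħ² d²ψ/dx²; ⟨p²⟩ = −ħ² ∫ ψ*·ψ'' dx / ∫|ψ|² dx.
d²/dx² sin(jπx/L) = −(jπ/L)²·sin(jπx/L); on 0 ≤ x ≤ L, ∫sin²(jπx/L) dx = L/2 and ∫sin(jπx/L)·sin(lπx/L) dx = 0 for j ≠ l, so only diagonal terms survive in ∫|ψ|² and ∫ψ·ψ″; ∫ψ·ψ′ dx = [ψ²/2] between the walls = 0.
State is unnormalized: ∫|ψ|² dx = 5.1350, and ∫ψ*·(−ħ² ψ'') dx = 8.3792, so ⟨p²⟩ = 8.3792 / 5.1350.
⟨p²⟩ = 1.6318.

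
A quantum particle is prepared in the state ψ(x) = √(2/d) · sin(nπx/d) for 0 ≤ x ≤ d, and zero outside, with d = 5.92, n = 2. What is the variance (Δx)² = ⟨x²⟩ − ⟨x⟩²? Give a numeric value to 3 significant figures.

Compute ⟨x⟩ and ⟨x²⟩ separately, then (Δx)² = ⟨x²⟩ − ⟨x⟩².
With sin²θ = (1 − cos2θ)/2 on 0 ≤ x ≤ d: ∫sin²(nπx/d) dx = d/2, ∫x·sin²(nπx/d) dx = d²/4, ∫x²·sin²(nπx/d) dx = d³·(1/6 − 1/(4n²π²)); higher powers xᵏ the same way, integrating xᵏ·cos(2nπx/d) by parts.
⟨x⟩ = 2.9600 and ⟨x²⟩ = 11.238.
(Δx)² = 11.238 − (2.9600)² = 2.4767.

2.48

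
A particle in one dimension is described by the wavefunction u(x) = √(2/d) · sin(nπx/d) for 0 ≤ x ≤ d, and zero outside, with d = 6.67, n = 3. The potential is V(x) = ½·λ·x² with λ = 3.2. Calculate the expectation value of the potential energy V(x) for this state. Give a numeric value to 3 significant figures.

23.3

⟨V⟩ = ∫ V(x)·|u|² dx.
With sin²θ = (1 − cos2θ)/2 on 0 ≤ x ≤ d: ∫sin²(nπx/d) dx = d/2, ∫x·sin²(nπx/d) dx = d²/4, ∫x²·sin²(nπx/d) dx = d³·(1/6 − 1/(4n²π²)); higher powers xᵏ the same way, integrating xᵏ·cos(2nπx/d) by parts.
⟨V⟩ = 23.327.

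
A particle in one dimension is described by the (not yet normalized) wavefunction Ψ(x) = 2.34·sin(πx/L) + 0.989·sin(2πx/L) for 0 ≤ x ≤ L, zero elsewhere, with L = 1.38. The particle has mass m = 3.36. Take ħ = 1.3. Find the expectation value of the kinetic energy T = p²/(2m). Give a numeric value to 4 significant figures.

1.896

T = −(ħ²/2m) d²/dx², so ⟨T⟩ = −(ħ²/2m) ∫ Ψ*·Ψ'' dx / ∫|Ψ|² dx; with m = 3.36.
d²/dx² sin(jπx/L) = −(jπ/L)²·sin(jπx/L); on 0 ≤ x ≤ L, ∫sin²(jπx/L) dx = L/2 and ∫sin(jπx/L)·sin(lπx/L) dx = 0 for j ≠ l, so only diagonal terms survive in ∫|Ψ|² and ∫Ψ·Ψ″; ∫Ψ·Ψ′ dx = [Ψ²/2] between the walls = 0.
State is unnormalized: ∫|Ψ|² dx = 4.4531, and ∫Ψ*·(−ħ²/2m · Ψ'') dx = 8.4428, so ⟨T⟩ = 8.4428 / 4.4531.
⟨T⟩ = 1.8959.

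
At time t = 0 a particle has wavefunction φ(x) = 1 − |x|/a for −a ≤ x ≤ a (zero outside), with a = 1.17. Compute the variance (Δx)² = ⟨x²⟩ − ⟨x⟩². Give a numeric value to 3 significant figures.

0.137

Compute ⟨x⟩ and ⟨x²⟩ separately, then (Δx)² = ⟨x²⟩ − ⟨x⟩².
φ is even, so ∫ over [−a, a] = 2∫₀ᵃ with φ = 1 − x/a there: ∫₀ᵃ (1 − x/a)² dx = a/3, ∫₀ᵃ x²(1 − x/a)² dx = a³/30, ∫₀ᵃ x⁴(1 − x/a)² dx = a⁵/105.
Normalization: ∫|φ|² dx = 0.78000.
⟨x⟩ = 0.0000 and ⟨x²⟩ = 0.13689.
(Δx)² = 0.13689 − (0.0000)² = 0.13689.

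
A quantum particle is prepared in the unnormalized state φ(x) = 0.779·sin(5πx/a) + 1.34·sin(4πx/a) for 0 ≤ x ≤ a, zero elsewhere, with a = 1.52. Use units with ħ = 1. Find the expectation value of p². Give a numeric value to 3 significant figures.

p² φ = −ħ² d²φ/dx²; ⟨p²⟩ = −ħ² ∫ φ*·φ'' dx / ∫|φ|² dx.
d²/dx² sin(jπx/a) = −(jπ/a)²·sin(jπx/a); on 0 ≤ x ≤ a, ∫sin²(jπx/a) dx = a/2 and ∫sin(jπx/a)·sin(lπx/a) dx = 0 for j ≠ l, so only diagonal terms survive in ∫|φ|² and ∫φ·φ″; ∫φ·φ′ dx = [φ²/2] between the walls = 0.
State is unnormalized: ∫|φ|² dx = 1.8259, and ∫φ*·(−ħ² φ'') dx = 142.53, so ⟨p²⟩ = 142.53 / 1.8259.
⟨p²⟩ = 78.060.

78.1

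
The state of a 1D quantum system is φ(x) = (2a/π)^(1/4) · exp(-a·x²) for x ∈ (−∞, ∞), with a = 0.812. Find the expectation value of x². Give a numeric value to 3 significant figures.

0.308

⟨x²⟩ = ∫ x²·|φ|² dx (integrals over the domain).
Gaussian moments: ∫x^(2j)·e^(−2ax²) dx = (2j−1)!!/(4a)^j · √(π/(2a)), odd powers integrate to 0; here √(π/(2a)) = 1.3909.
⟨x²⟩ = 0.30788.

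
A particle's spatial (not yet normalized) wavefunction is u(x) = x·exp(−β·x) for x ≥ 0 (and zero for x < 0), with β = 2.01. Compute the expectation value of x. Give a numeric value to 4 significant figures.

0.7463

⟨x⟩ = ∫ x·|u|² dx / ∫|u|² dx (integrals over the domain).
Every integrand reduces to terms xʲ·e^(−2βx) on [0, ∞); use ∫₀^∞ xʲ·e^(−2βx) dx = j!/(2β)^(j+1).
State is unnormalized: ∫|u|² dx = 0.030786, and ∫u*·x·u dx = 0.022975, so ⟨x⟩ = 0.022975 / 0.030786.
⟨x⟩ = 0.74627.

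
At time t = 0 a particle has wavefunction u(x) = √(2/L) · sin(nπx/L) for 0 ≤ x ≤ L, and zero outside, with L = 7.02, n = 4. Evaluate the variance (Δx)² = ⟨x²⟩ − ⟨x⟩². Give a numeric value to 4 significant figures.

3.951

Compute ⟨x⟩ and ⟨x²⟩ separately, then (Δx)² = ⟨x²⟩ − ⟨x⟩².
With sin²θ = (1 − cos2θ)/2 on 0 ≤ x ≤ L: ∫sin²(nπx/L) dx = L/2, ∫x·sin²(nπx/L) dx = L²/4, ∫x²·sin²(nπx/L) dx = L³·(1/6 − 1/(4n²π²)); higher powers xᵏ the same way, integrating xᵏ·cos(2nπx/L) by parts.
⟨x⟩ = 3.5100 and ⟨x²⟩ = 16.271.
(Δx)² = 16.271 − (3.5100)² = 3.9507.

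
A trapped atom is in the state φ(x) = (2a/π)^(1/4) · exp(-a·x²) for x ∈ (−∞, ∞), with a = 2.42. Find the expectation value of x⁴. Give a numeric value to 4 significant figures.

0.03202

⟨x⁴⟩ = ∫ x⁴·|φ|² dx (integrals over the domain).
Gaussian moments: ∫x^(2j)·e^(−2ax²) dx = (2j−1)!!/(4a)^j · √(π/(2a)), odd powers integrate to 0; here √(π/(2a)) = 0.80566.
⟨x⁴⟩ = 0.032016.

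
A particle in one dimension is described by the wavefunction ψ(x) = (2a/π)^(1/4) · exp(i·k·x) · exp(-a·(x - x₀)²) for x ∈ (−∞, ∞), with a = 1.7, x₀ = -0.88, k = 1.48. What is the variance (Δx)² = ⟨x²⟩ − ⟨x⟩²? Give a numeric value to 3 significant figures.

0.147

Compute ⟨x⟩ and ⟨x²⟩ separately, then (Δx)² = ⟨x²⟩ − ⟨x⟩².
Gaussian moments (u = x − x₀): ∫u^(2j)·e^(−2au²) du = (2j−1)!!/(4a)^j · √(π/(2a)), odd powers integrate to 0; here √(π/(2a)) = 0.96125.
⟨x⟩ = -0.88000 and ⟨x²⟩ = 0.92146.
(Δx)² = 0.92146 − (-0.88000)² = 0.14706.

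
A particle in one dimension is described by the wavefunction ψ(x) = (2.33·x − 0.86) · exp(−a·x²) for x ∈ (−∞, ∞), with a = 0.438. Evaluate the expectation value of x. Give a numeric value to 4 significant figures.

-0.5960

⟨x⟩ = ∫ x·|ψ|² dx / ∫|ψ|² dx (integrals over the domain).
Expand each integrand as polynomial × e^(−2ax²) and use ∫x^(2j)·e^(−2ax²) dx = (2j−1)!!/(4a)^j · √(π/(2a)), odd powers → 0; here √(π/(2a)) = 1.8938.
State is unnormalized: ∫|ψ|² dx = 7.2688, and ∫ψ*·x·ψ dx = -4.3318, so ⟨x⟩ = -4.3318 / 7.2688.
⟨x⟩ = -0.59595.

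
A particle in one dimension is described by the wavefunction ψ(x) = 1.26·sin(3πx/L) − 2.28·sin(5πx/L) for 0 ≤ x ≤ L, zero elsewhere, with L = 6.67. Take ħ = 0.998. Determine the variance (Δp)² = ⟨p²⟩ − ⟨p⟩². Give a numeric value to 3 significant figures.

4.70

Compute ⟨p⟩ and ⟨p²⟩ separately; (Δp)² = ⟨p²⟩ − ⟨p⟩².
d²/dx² sin(jπx/L) = −(jπ/L)²·sin(jπx/L); on 0 ≤ x ≤ L, ∫sin²(jπx/L) dx = L/2 and ∫sin(jπx/L)·sin(lπx/L) dx = 0 for j ≠ l, so only diagonal terms survive in ∫|ψ|² and ∫ψ·ψ″; ∫ψ·ψ′ dx = [ψ²/2] between the walls = 0.
Normalization: ∫|ψ|² dx = 22.631.
⟨p⟩ = 0.0000 and ⟨p²⟩ = 4.6968.
(Δp)² = 4.6968 − (0.0000)² = 4.6968.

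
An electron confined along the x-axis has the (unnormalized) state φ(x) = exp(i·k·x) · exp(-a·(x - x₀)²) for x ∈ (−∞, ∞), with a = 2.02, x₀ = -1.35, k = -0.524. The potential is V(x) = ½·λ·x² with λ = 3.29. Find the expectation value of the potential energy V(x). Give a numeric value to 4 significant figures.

⟨V⟩ = ∫ V(x)·|φ|² dx / ∫|φ|² dx.
Gaussian moments (u = x − x₀): ∫u^(2j)·e^(−2au²) du = (2j−1)!!/(4a)^j · √(π/(2a)), odd powers integrate to 0; here √(π/(2a)) = 0.88183.
State is unnormalized: ∫|φ|² dx = 0.88183, and ∫φ*·V(x)·φ dx = 2.8233, so ⟨V⟩ = 2.8233 / 0.88183.
⟨V⟩ = 3.2016.

3.202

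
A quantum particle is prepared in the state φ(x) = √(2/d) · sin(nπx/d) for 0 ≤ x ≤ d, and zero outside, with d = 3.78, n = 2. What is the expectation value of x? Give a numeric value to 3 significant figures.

⟨x⟩ = ∫ x·|φ|² dx (integrals over the domain).
With sin²θ = (1 − cos2θ)/2 on 0 ≤ x ≤ d: ∫sin²(nπx/d) dx = d/2, ∫x·sin²(nπx/d) dx = d²/4, ∫x²·sin²(nπx/d) dx = d³·(1/6 − 1/(4n²π²)); higher powers xᵏ the same way, integrating xᵏ·cos(2nπx/d) by parts.
⟨x⟩ = 1.8900.

1.89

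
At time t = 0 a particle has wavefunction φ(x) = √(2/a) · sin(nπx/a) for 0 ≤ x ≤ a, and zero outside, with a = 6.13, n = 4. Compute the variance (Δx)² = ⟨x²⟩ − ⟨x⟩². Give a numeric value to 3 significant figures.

Compute ⟨x⟩ and ⟨x²⟩ separately, then (Δx)² = ⟨x²⟩ − ⟨x⟩².
With sin²θ = (1 − cos2θ)/2 on 0 ≤ x ≤ a: ∫sin²(nπx/a) dx = a/2, ∫x·sin²(nπx/a) dx = a²/4, ∫x²·sin²(nπx/a) dx = a³·(1/6 − 1/(4n²π²)); higher powers xᵏ the same way, integrating xᵏ·cos(2nπx/a) by parts.
⟨x⟩ = 3.0650 and ⟨x²⟩ = 12.407.
(Δx)² = 12.407 − (3.0650)² = 3.0124.

3.01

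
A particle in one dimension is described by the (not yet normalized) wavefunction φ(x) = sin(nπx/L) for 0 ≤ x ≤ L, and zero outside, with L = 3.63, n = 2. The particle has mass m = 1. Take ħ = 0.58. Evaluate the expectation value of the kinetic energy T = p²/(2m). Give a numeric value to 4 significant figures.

0.5039

T = −(ħ²/2m) d²/dx², so ⟨T⟩ = −(ħ²/2m) ∫ φ*·φ'' dx / ∫|φ|² dx; with m = 1.
d/dx sin(nπx/L) = (nπ/L)·cos(nπx/L) and d²/dx² sin(nπx/L) = −(nπ/L)²·sin(nπx/L); on 0 ≤ x ≤ L, ∫sin²(nπx/L) dx = L/2 and ∫sin(nπx/L)·cos(nπx/L) dx = 0.
State is unnormalized: ∫|φ|² dx = 1.8150, and ∫φ*·(−ħ²/2m · φ'') dx = 0.91464, so ⟨T⟩ = 0.91464 / 1.8150.
⟨T⟩ = 0.50393.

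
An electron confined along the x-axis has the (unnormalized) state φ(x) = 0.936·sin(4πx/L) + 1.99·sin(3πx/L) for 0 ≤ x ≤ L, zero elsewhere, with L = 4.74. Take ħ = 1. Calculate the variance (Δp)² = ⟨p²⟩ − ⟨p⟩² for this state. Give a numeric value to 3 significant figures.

4.51

Compute ⟨p⟩ and ⟨p²⟩ separately; (Δp)² = ⟨p²⟩ − ⟨p⟩².
d²/dx² sin(jπx/L) = −(jπ/L)²·sin(jπx/L); on 0 ≤ x ≤ L, ∫sin²(jπx/L) dx = L/2 and ∫sin(jπx/L)·sin(lπx/L) dx = 0 for j ≠ l, so only diagonal terms survive in ∫|φ|² and ∫φ·φ″; ∫φ·φ′ dx = [φ²/2] between the walls = 0.
Normalization: ∫|φ|² dx = 11.462.
⟨p⟩ = 0.0000 and ⟨p²⟩ = 4.5106.
(Δp)² = 4.5106 − (0.0000)² = 4.5106.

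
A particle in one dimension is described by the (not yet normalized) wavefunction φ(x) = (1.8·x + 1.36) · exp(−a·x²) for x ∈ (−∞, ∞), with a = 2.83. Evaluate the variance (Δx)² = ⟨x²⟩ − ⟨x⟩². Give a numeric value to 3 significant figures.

0.0710

Compute ⟨x⟩ and ⟨x²⟩ separately, then (Δx)² = ⟨x²⟩ − ⟨x⟩².
Expand each integrand as polynomial × e^(−2ax²) and use ∫x^(2j)·e^(−2ax²) dx = (2j−1)!!/(4a)^j · √(π/(2a)), odd powers → 0; here √(π/(2a)) = 0.74502.
Normalization: ∫|φ|² dx = 1.5912.
⟨x⟩ = 0.20250 and ⟨x²⟩ = 0.11202.
(Δx)² = 0.11202 − (0.20250)² = 0.071008.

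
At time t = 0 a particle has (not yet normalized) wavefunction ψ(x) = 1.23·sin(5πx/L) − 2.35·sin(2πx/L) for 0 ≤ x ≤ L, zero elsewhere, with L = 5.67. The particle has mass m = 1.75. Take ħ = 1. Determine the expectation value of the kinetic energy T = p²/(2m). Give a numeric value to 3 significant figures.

T = −(ħ²/2m) d²/dx², so ⟨T⟩ = −(ħ²/2m) ∫ ψ*·ψ'' dx / ∫|ψ|² dx; with m = 1.75.
d²/dx² sin(jπx/L) = −(jπ/L)²·sin(jπx/L); on 0 ≤ x ≤ L, ∫sin²(jπx/L) dx = L/2 and ∫sin(jπx/L)·sin(lπx/L) dx = 0 for j ≠ l, so only diagonal terms survive in ∫|ψ|² and ∫ψ·ψ″; ∫ψ·ψ′ dx = [ψ²/2] between the walls = 0.
State is unnormalized: ∫|ψ|² dx = 19.945, and ∫ψ*·(−ħ²/2m · ψ'') dx = 14.898, so ⟨T⟩ = 14.898 / 19.945.
⟨T⟩ = 0.74695.

0.747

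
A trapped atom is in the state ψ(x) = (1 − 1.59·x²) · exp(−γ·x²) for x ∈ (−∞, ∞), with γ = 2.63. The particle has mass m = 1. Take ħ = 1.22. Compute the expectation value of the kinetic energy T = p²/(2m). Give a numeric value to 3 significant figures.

3.73

T = −(ħ²/2m) d²/dx², so ⟨T⟩ = −(ħ²/2m) ∫ ψ*·ψ'' dx / ∫|ψ|² dx; with m = 1.
Expand each integrand as polynomial × e^(−2γx²) and use ∫x^(2j)·e^(−2γx²) dx = (2j−1)!!/(4γ)^j · √(π/(2γ)), odd powers → 0; here √(π/(2γ)) = 0.77283. Differentiate with the product rule, d/dx e^(−γx²) = −2γx·e^(−γx²).
State is unnormalized: ∫|ψ|² dx = 0.59218, and ∫ψ*·(−ħ²/2m · ψ'') dx = 2.2117, so ⟨T⟩ = 2.2117 / 0.59218.
⟨T⟩ = 3.7349.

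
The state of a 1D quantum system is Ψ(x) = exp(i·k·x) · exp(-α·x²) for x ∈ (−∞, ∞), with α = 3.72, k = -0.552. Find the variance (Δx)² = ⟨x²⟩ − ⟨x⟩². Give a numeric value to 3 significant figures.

0.0672

Compute ⟨x⟩ and ⟨x²⟩ separately, then (Δx)² = ⟨x²⟩ − ⟨x⟩².
Gaussian moments: ∫x^(2j)·e^(−2αx²) dx = (2j−1)!!/(4α)^j · √(π/(2α)), odd powers integrate to 0; here √(π/(2α)) = 0.64981.
Normalization: ∫|Ψ|² dx = 0.64981.
⟨x⟩ = 0.0000 and ⟨x²⟩ = 0.067204.
(Δx)² = 0.067204 − (0.0000)² = 0.067204.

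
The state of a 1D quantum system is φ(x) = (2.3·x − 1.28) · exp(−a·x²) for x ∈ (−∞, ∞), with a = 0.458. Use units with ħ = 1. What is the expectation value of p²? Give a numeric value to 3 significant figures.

p² φ = −ħ² d²φ/dx²; ⟨p²⟩ = −ħ² ∫ φ*·φ'' dx / ∫|φ|² dx.
Expand each integrand as polynomial × e^(−2ax²) and use ∫x^(2j)·e^(−2ax²) dx = (2j−1)!!/(4a)^j · √(π/(2a)), odd powers → 0; here √(π/(2a)) = 1.8519. Differentiate with the product rule, d/dx e^(−ax²) = −2ax·e^(−ax²).
State is unnormalized: ∫|φ|² dx = 8.3818, and ∫φ*·(−ħ² φ'') dx = 8.7372, so ⟨p²⟩ = 8.7372 / 8.3818.
⟨p²⟩ = 1.0424.

1.04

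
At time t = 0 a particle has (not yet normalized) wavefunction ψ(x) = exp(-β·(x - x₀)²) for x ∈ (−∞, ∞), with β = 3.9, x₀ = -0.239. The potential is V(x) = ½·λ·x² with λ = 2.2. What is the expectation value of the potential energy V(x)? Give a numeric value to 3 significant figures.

0.133

⟨V⟩ = ∫ V(x)·|ψ|² dx / ∫|ψ|² dx.
Gaussian moments (u = x − x₀): ∫u^(2j)·e^(−2βu²) du = (2j−1)!!/(4β)^j · √(π/(2β)), odd powers integrate to 0; here √(π/(2β)) = 0.63464.
State is unnormalized: ∫|ψ|² dx = 0.63464, and ∫ψ*·V(x)·ψ dx = 0.084627, so ⟨V⟩ = 0.084627 / 0.63464.
⟨V⟩ = 0.13335.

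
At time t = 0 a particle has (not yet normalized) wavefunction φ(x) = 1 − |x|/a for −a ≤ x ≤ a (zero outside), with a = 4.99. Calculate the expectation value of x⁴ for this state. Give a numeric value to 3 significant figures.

⟨x⁴⟩ = ∫ x⁴·|φ|² dx / ∫|φ|² dx (integrals over the domain).
φ is even, so ∫ over [−a, a] = 2∫₀ᵃ with φ = 1 − x/a there: ∫₀ᵃ (1 − x/a)² dx = a/3, ∫₀ᵃ x²(1 − x/a)² dx = a³/30, ∫₀ᵃ x⁴(1 − x/a)² dx = a⁵/105.
State is unnormalized: ∫|φ|² dx = 3.3267, and ∫φ*·x⁴·φ dx = 58.931, so ⟨x⁴⟩ = 58.931 / 3.3267.
⟨x⁴⟩ = 17.715.

17.7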